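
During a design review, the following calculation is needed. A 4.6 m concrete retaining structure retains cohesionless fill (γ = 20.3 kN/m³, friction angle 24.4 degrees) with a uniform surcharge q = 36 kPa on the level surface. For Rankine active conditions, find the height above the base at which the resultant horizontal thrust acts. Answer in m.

K_a = 0.4153.
Triangular part P₁ = ½K_aγH² = 89.20 at H/3 = 1.533 m; rectangular part P₂ = K_a q H = 68.78 at H/2 = 2.300 m.
ȳ = (P₁·1.533 + P₂·2.300)/(P₁+P₂) = 1.867 m.

1.87 m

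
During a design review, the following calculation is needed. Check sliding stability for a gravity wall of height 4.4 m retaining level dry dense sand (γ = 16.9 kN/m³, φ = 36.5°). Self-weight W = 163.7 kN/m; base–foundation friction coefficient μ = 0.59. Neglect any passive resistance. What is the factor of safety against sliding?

2.32

K_a = tan²(45° − 36.5°/2) = 0.2541.
P_a = ½K_aγH² = 0.5×0.2541×16.9×4.4² = 41.56 kN/m, acting at H/3 = 1.467 m above the base.
FS_sliding = μW / P_a = 0.59×163.7 / 41.56 = 2.324.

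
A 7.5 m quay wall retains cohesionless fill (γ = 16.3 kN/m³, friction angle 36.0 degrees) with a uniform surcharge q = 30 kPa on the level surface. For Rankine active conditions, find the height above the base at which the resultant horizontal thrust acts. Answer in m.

K_a = 0.2596.
Triangular part P₁ = ½K_aγH² = 119.0 at H/3 = 2.500 m; rectangular part P₂ = K_a q H = 58.41 at H/2 = 3.750 m.
ȳ = (P₁·2.500 + P₂·3.750)/(P₁+P₂) = 2.912 m.

2.91 m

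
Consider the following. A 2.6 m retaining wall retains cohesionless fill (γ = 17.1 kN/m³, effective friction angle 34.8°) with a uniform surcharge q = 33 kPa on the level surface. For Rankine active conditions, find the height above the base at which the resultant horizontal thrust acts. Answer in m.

K_a = 0.2733.
Triangular part P₁ = ½K_aγH² = 15.80 at H/3 = 0.8667 m; rectangular part P₂ = K_a q H = 23.45 at H/2 = 1.300 m.
ȳ = (P₁·0.8667 + P₂·1.300)/(P₁+P₂) = 1.126 m.

1.13 m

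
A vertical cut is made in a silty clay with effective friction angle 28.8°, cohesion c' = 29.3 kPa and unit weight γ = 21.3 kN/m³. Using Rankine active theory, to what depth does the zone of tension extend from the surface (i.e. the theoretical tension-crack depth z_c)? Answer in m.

4.65 m

K_a = tan²(45° − 28.8°/2) = 0.3498; √K_a = 0.5914.
The active pressure is zero where K_a γ z = 2c√K_a, so z_c = 2c/(γ√K_a) = 2×29.3/(21.3×0.5914) = 4.652 m.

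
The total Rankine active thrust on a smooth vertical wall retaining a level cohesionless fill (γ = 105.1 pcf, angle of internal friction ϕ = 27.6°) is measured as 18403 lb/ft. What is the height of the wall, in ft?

30.9 ft

K_a = 0.3668. P_a = ½ K_a γ H² ⇒ H = √(2P_a/(K_a γ)).
H = √(2×18403/(0.3668×105.1)) = 30.90 ft.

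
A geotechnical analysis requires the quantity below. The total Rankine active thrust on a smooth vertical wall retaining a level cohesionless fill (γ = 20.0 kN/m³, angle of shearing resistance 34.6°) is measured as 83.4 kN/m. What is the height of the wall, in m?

K_a = 0.2756. P_a = ½ K_a γ H² ⇒ H = √(2P_a/(K_a γ)).
H = √(2×83.4/(0.2756×20.0)) = 5.501 m.

5.50 m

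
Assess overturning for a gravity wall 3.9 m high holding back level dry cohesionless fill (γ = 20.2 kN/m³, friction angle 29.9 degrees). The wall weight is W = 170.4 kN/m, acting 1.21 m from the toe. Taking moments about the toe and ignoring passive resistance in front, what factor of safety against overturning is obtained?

K_a = tan²(45° − 29.9°/2) = 0.3347.
P_a = ½K_aγH² = 0.5×0.3347×20.2×3.9² = 51.41 kN/m, acting at H/3 = 1.300 m above the base.
Overturning moment M_o = P_a × H/3 = 51.41 × 1.300 = 66.84.
Resisting moment M_r = W × 1.21 = 170.4 × 1.21 = 206.2.
FS_overturning = M_r/M_o = 206.2/66.84 = 3.085.

3.08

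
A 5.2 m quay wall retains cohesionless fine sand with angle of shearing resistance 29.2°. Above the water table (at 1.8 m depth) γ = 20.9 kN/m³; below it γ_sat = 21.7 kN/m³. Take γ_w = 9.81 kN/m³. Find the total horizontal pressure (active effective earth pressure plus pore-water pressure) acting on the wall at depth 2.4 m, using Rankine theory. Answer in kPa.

21.3 kPa

K_a = (1 − sin φ)/(1 + sin φ) = 0.3442.
γ' = 21.7 − 9.81 = 11.89 kN/m³.
Effective vertical stress at 2.4 m: σ'_v = 20.9×1.8 + 11.89×0.600 = 44.75 kPa.
σ'_h = K_a σ'_v = 0.3442 × 44.75 = 15.40 kPa; u = γ_w × 0.600 = 5.886 kPa.
Total σ_h = 15.40 + 5.886 = 21.29 kPa.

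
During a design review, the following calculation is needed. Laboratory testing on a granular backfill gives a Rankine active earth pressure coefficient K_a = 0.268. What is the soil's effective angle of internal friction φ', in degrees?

35.3°

K_a = tan²(45° − φ/2) ⇒ 45° − φ/2 = arctan(√0.268) = 27.37°.
φ = 2(45° − 27.37°) = 35.26°.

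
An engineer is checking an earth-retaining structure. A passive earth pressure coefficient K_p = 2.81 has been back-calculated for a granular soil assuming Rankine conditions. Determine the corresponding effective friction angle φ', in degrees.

28.4°

K_p = (1+sin φ)/(1−sin φ) ⇒ sin φ = (K_p − 1)/(K_p + 1) = 0.4751.
φ = arcsin(0.4751) = 28.36°.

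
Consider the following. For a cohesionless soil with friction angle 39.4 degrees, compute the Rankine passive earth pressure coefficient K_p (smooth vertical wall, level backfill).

4.48

K_p = (1 + sin φ)/(1 − sin φ) = tan²(45° + 39.4°/2) = 4.475.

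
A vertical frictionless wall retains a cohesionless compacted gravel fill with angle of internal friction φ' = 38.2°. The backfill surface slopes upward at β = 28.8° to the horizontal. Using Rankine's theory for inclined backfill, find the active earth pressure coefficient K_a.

0.339

K_a = cos β · (cos β − √(cos²β − cos²φ)) / (cos β + √(cos²β − cos²φ)).
cos β = 0.8763, cos φ = 0.7859, √(cos²β − cos²φ) = 0.3877.
K_a = 0.8763 × (0.8763 − 0.3877)/(0.8763 + 0.3877) = 0.3387.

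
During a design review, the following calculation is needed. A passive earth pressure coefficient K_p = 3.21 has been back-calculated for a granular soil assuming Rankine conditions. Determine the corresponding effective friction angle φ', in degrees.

K_p = (1+sin φ)/(1−sin φ) ⇒ sin φ = (K_p − 1)/(K_p + 1) = 0.5249.
φ = arcsin(0.5249) = 31.66°.

31.7°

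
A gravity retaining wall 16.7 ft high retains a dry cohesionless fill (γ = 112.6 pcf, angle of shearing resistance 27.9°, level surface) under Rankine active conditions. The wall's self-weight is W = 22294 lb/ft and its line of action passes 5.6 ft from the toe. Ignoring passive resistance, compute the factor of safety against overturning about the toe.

K_a = tan²(45° − 27.9°/2) = 0.3625.
P_a = ½K_aγH² = 0.5×0.3625×112.6×16.7² = 5691 lb/ft, acting at H/3 = 5.567 ft above the base.
Overturning moment M_o = P_a × H/3 = 5691 × 5.567 = 31680.
Resisting moment M_r = W × 5.6 = 22294 × 5.6 = 124800.
FS_overturning = M_r/M_o = 124800/31680 = 3.941.

3.94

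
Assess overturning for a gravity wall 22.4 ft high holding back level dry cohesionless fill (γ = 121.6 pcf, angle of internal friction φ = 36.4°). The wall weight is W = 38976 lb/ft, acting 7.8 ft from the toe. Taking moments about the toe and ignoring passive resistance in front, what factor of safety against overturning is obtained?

5.23

K_a = tan²(45° − 36.4°/2) = 0.2552.
P_a = ½K_aγH² = 0.5×0.2552×121.6×22.4² = 7784 lb/ft, acting at H/3 = 7.467 ft above the base.
Overturning moment M_o = P_a × H/3 = 7784 × 7.467 = 58120.
Resisting moment M_r = W × 7.8 = 38976 × 7.8 = 304000.
FS_overturning = M_r/M_o = 304000/58120 = 5.231.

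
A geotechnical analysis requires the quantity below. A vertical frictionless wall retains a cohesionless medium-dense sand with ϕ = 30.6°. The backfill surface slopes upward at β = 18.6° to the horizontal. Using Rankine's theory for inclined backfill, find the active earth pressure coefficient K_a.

0.388

K_a = cos β · (cos β − √(cos²β − cos²φ)) / (cos β + √(cos²β − cos²φ)).
cos β = 0.9478, cos φ = 0.8607, √(cos²β − cos²φ) = 0.3967.
K_a = 0.9478 × (0.9478 − 0.3967)/(0.9478 + 0.3967) = 0.3884.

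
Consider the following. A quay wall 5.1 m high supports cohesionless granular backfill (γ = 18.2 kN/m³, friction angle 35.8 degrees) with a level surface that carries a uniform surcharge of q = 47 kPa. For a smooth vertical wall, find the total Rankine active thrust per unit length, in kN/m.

125 kN/m

K_a = tan²(45° − φ/2) = 0.2619.
Soil triangle: ½ K_a γ H² = 0.5×0.2619×18.2×5.1² = 61.98 kN/m.
Surcharge rectangle: K_a q H = 0.2619×47×5.1 = 62.77 kN/m.
Total = 61.98 + 62.77 = 124.7 kN/m.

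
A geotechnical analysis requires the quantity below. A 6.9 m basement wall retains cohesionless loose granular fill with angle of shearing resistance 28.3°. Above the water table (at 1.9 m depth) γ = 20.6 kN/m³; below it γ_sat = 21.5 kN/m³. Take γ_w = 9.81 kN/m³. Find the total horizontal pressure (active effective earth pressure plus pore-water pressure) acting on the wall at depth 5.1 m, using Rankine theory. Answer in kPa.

58.7 kPa

K_a = (1 − sin φ)/(1 + sin φ) = 0.3568.
γ' = 21.5 − 9.81 = 11.69 kN/m³.
Effective vertical stress at 5.1 m: σ'_v = 20.6×1.9 + 11.69×3.20 = 76.55 kPa.
σ'_h = K_a σ'_v = 0.3568 × 76.55 = 27.31 kPa; u = γ_w × 3.20 = 31.39 kPa.
Total σ_h = 27.31 + 31.39 = 58.70 kPa.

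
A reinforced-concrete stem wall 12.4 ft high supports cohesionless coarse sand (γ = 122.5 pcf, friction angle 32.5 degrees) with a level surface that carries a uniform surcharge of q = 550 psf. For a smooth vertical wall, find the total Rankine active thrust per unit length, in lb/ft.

K_a = tan²(45° − φ/2) = 0.3010.
Soil triangle: ½ K_a γ H² = 0.5×0.3010×122.5×12.4² = 2835 lb/ft.
Surcharge rectangle: K_a q H = 0.3010×550×12.4 = 2053 lb/ft.
Total = 2835 + 2053 = 4887 lb/ft.

4890 lb/ft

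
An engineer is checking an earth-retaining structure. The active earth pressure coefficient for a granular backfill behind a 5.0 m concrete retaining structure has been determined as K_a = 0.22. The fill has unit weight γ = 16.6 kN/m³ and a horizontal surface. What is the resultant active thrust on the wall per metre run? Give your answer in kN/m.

P = ½ K_a γ H² = 0.5 × 0.22 × 16.6 × 5.0² = 45.65 kN/m.

45.7 kN/m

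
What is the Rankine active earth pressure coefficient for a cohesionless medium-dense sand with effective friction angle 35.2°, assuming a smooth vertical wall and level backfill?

0.269

K_a = tan²(45° − φ/2) = tan²(27.40°) = 0.2687.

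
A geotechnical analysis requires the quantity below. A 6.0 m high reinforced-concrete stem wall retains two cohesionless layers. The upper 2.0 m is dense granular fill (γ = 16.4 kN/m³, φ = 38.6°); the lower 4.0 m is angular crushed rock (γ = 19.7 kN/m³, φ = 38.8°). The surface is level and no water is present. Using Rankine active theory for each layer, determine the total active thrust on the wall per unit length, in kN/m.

73.9 kN/m

K_a1 = tan²(45°−38.6°/2) = 0.2316; K_a2 = tan²(45°−38.8°/2) = 0.2296.
Layer 1: σ at base = K_a1 γ₁ h₁ = 7.597 kPa; P₁ = ½×7.597×2.0 = 7.597.
Layer 2: σ_v at top = γ₁h₁ = 32.80; σ_h top = K_a2×32.80 = 7.529; σ_h base = K_a2×(32.80+19.7×4.0) = 25.62.
P₂ = ½(7.529+25.62)×4.0 = 66.30. Total P_a = 7.597+66.30 = 73.89 kN/m.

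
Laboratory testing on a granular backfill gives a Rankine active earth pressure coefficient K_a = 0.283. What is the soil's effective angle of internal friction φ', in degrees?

34.0°

K_a = tan²(45° − φ/2) ⇒ 45° − φ/2 = arctan(√0.283) = 28.01°.
φ = 2(45° − 28.01°) = 33.98°.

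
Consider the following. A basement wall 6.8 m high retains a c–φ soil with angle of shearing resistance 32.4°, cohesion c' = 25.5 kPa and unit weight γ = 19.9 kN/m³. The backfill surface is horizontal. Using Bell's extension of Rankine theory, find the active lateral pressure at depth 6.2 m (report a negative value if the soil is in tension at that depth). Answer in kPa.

9.25 kPa

K_a = (1 − sin φ)/(1 + sin φ) = 0.3022.
σ_a = K_a γ z − 2c√K_a = 0.3022×19.9×6.2 − 2×25.5×0.5498 = 9.252 kPa.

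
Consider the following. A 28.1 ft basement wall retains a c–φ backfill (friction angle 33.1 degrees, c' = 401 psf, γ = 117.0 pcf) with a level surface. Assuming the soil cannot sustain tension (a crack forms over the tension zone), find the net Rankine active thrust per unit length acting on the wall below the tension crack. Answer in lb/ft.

4100 lb/ft

K_a = 0.2936; √K_a = 0.5418.
Tension-crack depth z_c = 2c/(γ√K_a) = 2×401/(117.0×0.5418) = 12.65 ft.
σ_a at base = K_a γ H − 2c√K_a = 0.2936×117.0×28.1 − 2×401×0.5418 = 530.6 psf.
P_a = ½ × 530.6 × (H − z_c) = 0.5×530.6×15.45 = 4099 lb/ft.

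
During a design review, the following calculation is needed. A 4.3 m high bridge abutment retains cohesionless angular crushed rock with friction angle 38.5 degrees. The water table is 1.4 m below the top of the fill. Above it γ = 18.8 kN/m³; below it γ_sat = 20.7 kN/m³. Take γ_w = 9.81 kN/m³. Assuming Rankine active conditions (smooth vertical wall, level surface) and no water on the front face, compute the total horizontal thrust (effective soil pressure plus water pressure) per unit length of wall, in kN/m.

K_a = tan²(45° − φ/2) = 0.2327.
γ' = 20.7 − 9.81 = 10.89 kN/m³. Depth below WT = 2.9 m.
σ'_h at WT = K_a γ d_w = 6.123 kPa; at base = 6.123 + K_a γ' × 2.9 = 13.47 kPa.
P₁ (0–1.4 m) = ½×6.123×1.4 = 4.286. P₂ (1.4–4.3 m) = ½(6.123+13.47)×2.9 = 28.41.
P_w = ½ γ_w h₂² = 0.5×9.81×2.9² = 41.25. Total = 4.286+28.41+41.25 = 73.95 kN/m.

73.9 kN/m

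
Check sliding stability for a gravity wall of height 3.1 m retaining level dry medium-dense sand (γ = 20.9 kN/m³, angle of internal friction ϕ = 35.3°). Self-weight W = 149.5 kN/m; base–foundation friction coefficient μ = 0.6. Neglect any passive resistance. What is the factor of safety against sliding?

K_a = tan²(45° − 35.3°/2) = 0.2675.
P_a = ½K_aγH² = 0.5×0.2675×20.9×3.1² = 26.87 kN/m, acting at H/3 = 1.033 m above the base.
FS_sliding = μW / P_a = 0.6×149.5 / 26.87 = 3.339.

3.34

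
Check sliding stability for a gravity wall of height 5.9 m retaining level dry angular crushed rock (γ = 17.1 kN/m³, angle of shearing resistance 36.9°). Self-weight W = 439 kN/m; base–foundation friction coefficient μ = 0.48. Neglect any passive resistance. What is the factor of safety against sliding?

K_a = tan²(45° − 36.9°/2) = 0.2497.
P_a = ½K_aγH² = 0.5×0.2497×17.1×5.9² = 74.31 kN/m, acting at H/3 = 1.967 m above the base.
FS_sliding = μW / P_a = 0.48×439 / 74.31 = 2.836.

2.84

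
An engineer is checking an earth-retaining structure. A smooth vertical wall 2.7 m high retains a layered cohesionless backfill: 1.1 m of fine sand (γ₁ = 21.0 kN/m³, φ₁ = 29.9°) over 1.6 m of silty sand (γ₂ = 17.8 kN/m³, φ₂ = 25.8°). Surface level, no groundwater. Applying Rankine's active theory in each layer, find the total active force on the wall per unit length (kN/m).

27.8 kN/m

K_a1 = tan²(45°−29.9°/2) = 0.3347; K_a2 = tan²(45°−25.8°/2) = 0.3935.
Layer 1: σ at base = K_a1 γ₁ h₁ = 7.731 kPa; P₁ = ½×7.731×1.1 = 4.252.
Layer 2: σ_v at top = γ₁h₁ = 23.10; σ_h top = K_a2×23.10 = 9.090; σ_h base = K_a2×(23.10+17.8×1.6) = 20.30.
P₂ = ½(9.090+20.30)×1.6 = 23.51. Total P_a = 4.252+23.51 = 27.76 kN/m.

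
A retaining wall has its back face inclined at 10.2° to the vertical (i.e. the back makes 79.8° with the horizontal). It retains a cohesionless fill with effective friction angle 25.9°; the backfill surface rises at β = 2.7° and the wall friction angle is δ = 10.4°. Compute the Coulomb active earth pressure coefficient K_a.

0.453

K_a = sin²(α+φ) / [sin²α · sin(α−δ) · (1 + √{sin(φ+δ)sin(φ−β) / (sin(α−δ)sin(α+β))})²].
With α = 79.8°, φ = 25.9°, δ = 10.4°, β = 2.7°: K_a = 0.4535.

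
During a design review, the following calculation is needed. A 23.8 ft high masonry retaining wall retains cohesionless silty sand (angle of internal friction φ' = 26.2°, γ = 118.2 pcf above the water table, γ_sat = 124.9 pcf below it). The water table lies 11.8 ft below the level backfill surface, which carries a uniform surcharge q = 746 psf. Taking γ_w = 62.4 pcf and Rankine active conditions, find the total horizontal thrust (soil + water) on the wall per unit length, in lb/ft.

K_a = tan²(45° − φ/2) = 0.3874.
γ' = 124.9 − 62.4 = 62.50 pcf. h₂ = H − d_w = 12.0 ft.
σ'_h: at surface K_a·q = 289.0; at WT K_a(q+γd_w) = 829.4; at base K_a(q+γd_w+γ'h₂) = 1120 psf.
P₁ = ½(289.0+829.4)×11.8 = 6599; P₂ = ½(829.4+1120)×12.0 = 11700; P_w = ½γ_w h₂² = 4493.
Total = 6599+11700+4493 = 22790 lb/ft.

22800 lb/ft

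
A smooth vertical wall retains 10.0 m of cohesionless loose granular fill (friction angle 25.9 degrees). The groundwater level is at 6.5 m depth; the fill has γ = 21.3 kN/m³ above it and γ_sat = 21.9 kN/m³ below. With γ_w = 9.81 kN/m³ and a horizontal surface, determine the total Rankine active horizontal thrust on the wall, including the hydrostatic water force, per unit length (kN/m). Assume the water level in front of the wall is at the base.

K_a = tan²(45° − φ/2) = 0.3920.
γ' = 21.9 − 9.81 = 12.09 kN/m³. Depth below WT = 3.5 m.
σ'_h at WT = K_a γ d_w = 54.27 kPa; at base = 54.27 + K_a γ' × 3.5 = 70.86 kPa.
P₁ (0–6.5 m) = ½×54.27×6.5 = 176.4. P₂ (6.5–10.0 m) = ½(54.27+70.86)×3.5 = 219.0.
P_w = ½ γ_w h₂² = 0.5×9.81×3.5² = 60.09. Total = 176.4+219.0+60.09 = 455.4 kN/m.

455 kN/m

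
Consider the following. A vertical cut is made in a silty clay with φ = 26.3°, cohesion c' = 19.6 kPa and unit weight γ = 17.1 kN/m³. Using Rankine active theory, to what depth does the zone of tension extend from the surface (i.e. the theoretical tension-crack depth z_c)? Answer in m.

3.69 m

K_a = tan²(45° − 26.3°/2) = 0.3859; √K_a = 0.6212.
The active pressure is zero where K_a γ z = 2c√K_a, so z_c = 2c/(γ√K_a) = 2×19.6/(17.1×0.6212) = 3.690 m.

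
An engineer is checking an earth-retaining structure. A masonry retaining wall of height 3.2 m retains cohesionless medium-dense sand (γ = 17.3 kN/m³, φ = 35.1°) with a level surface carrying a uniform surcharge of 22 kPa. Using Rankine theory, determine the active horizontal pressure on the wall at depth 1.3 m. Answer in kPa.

12.0 kPa

K_a = (1 − sin φ)/(1 + sin φ) = 0.2698.
σ_v = γz + q = 17.3 × 1.3 + 22 = 44.49 kPa.
σ_h = K_a σ_v = 0.2698 × 44.49 = 12.01 kPa.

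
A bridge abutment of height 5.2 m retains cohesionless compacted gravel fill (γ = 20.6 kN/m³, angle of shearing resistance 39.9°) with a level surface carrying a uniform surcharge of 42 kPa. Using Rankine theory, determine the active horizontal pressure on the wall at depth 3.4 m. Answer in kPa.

K_a = (1 − sin φ)/(1 + sin φ) = 0.2184.
σ_v = γz + q = 20.6 × 3.4 + 42 = 112.0 kPa.
σ_h = K_a σ_v = 0.2184 × 112.0 = 24.47 kPa.

24.5 kPa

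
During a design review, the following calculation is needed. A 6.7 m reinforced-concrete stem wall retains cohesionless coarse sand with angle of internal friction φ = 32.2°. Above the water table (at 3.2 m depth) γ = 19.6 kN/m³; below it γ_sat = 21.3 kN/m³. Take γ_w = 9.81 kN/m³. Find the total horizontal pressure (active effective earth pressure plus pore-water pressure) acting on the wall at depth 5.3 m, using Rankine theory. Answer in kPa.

K_a = (1 − sin φ)/(1 + sin φ) = 0.3047.
γ' = 21.3 − 9.81 = 11.49 kN/m³.
Effective vertical stress at 5.3 m: σ'_v = 19.6×3.2 + 11.49×2.10 = 86.85 kPa.
σ'_h = K_a σ'_v = 0.3047 × 86.85 = 26.47 kPa; u = γ_w × 2.10 = 20.60 kPa.
Total σ_h = 26.47 + 20.60 = 47.07 kPa.

47.1 kPa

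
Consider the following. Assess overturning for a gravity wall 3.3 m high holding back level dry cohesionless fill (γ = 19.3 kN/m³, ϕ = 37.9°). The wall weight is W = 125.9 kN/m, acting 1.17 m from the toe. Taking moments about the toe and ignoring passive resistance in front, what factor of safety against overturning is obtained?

5.33

K_a = tan²(45° − 37.9°/2) = 0.2389.
P_a = ½K_aγH² = 0.5×0.2389×19.3×3.3² = 25.11 kN/m, acting at H/3 = 1.100 m above the base.
Overturning moment M_o = P_a × H/3 = 25.11 × 1.100 = 27.62.
Resisting moment M_r = W × 1.17 = 125.9 × 1.17 = 147.3.
FS_overturning = M_r/M_o = 147.3/27.62 = 5.333.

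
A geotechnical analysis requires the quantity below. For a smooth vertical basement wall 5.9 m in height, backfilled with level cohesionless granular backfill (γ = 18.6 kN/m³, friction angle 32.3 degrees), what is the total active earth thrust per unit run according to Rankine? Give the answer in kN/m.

98.2 kN/m

K_a = tan²(45° − φ/2) = 0.3035.
P_a = ½ K_a γ H² = 0.5 × 0.3035 × 18.6 × 5.9² = 98.25 kN/m.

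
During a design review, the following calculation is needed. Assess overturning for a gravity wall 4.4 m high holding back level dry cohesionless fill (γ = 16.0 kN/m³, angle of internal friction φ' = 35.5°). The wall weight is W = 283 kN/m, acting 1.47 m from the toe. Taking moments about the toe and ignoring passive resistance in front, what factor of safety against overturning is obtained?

K_a = tan²(45° − 35.5°/2) = 0.2653.
P_a = ½K_aγH² = 0.5×0.2653×16.0×4.4² = 41.08 kN/m, acting at H/3 = 1.467 m above the base.
Overturning moment M_o = P_a × H/3 = 41.08 × 1.467 = 60.26.
Resisting moment M_r = W × 1.47 = 283 × 1.47 = 416.0.
FS_overturning = M_r/M_o = 416.0/60.26 = 6.904.

6.90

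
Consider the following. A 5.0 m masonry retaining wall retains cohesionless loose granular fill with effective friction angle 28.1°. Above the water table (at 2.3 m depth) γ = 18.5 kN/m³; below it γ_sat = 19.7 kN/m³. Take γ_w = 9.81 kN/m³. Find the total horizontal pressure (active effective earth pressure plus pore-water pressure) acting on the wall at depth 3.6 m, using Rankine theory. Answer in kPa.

K_a = (1 − sin φ)/(1 + sin φ) = 0.3596.
γ' = 19.7 − 9.81 = 9.890 kN/m³.
Effective vertical stress at 3.6 m: σ'_v = 18.5×2.3 + 9.890×1.30 = 55.41 kPa.
σ'_h = K_a σ'_v = 0.3596 × 55.41 = 19.92 kPa; u = γ_w × 1.30 = 12.75 kPa.
Total σ_h = 19.92 + 12.75 = 32.68 kPa.

32.7 kPa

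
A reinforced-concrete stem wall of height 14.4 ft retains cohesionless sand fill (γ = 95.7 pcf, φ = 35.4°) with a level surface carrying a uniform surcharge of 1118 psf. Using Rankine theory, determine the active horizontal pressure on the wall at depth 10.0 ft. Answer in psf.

553 psf

K_a = (1 − sin φ)/(1 + sin φ) = 0.2664.
σ_v = γz + q = 95.7 × 10.0 + 1118 = 2075 psf.
σ_h = K_a σ_v = 0.2664 × 2075 = 552.8 psf.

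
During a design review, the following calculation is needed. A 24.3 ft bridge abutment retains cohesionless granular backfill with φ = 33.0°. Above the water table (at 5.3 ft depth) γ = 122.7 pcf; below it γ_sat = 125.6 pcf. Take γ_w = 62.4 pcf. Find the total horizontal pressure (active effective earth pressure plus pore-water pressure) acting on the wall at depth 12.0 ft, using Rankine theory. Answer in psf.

K_a = (1 − sin φ)/(1 + sin φ) = 0.2948.
γ' = 125.6 − 62.4 = 63.20 pcf.
Effective vertical stress at 12.0 ft: σ'_v = 122.7×5.3 + 63.20×6.70 = 1074 psf.
σ'_h = K_a σ'_v = 0.2948 × 1074 = 316.5 psf; u = γ_w × 6.70 = 418.1 psf.
Total σ_h = 316.5 + 418.1 = 734.6 psf.

735 psf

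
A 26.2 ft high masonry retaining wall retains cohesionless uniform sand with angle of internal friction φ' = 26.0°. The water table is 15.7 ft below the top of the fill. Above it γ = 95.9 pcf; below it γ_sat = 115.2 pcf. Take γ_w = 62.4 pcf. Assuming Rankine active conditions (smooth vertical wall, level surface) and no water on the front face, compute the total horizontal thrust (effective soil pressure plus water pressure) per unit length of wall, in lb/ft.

K_a = tan²(45° − φ/2) = 0.3905.
γ' = 115.2 − 62.4 = 52.80 pcf. Depth below WT = 10.5 ft.
σ'_h at WT = K_a γ d_w = 587.9 psf; at base = 587.9 + K_a γ' × 10.5 = 804.4 psf.
P₁ (0–15.7 ft) = ½×587.9×15.7 = 4615. P₂ (15.7–26.2 ft) = ½(587.9+804.4)×10.5 = 7309.
P_w = ½ γ_w h₂² = 0.5×62.4×10.5² = 3440. Total = 4615+7309+3440 = 15360 lb/ft.

15400 lb/ft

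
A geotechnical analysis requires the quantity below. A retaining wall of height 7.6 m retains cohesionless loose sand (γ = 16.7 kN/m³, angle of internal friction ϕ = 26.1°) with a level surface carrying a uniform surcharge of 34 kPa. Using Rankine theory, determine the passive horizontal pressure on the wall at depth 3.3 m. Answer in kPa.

229 kPa

K_p = (1 + sin φ)/(1 − sin φ) = 2.571.
σ_v = γz + q = 16.7 × 3.3 + 34 = 89.11 kPa.
σ_h = K_p σ_v = 2.571 × 89.11 = 229.1 kPa.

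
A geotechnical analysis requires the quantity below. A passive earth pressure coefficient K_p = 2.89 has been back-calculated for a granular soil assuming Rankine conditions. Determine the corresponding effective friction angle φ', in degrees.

K_p = (1+sin φ)/(1−sin φ) ⇒ sin φ = (K_p − 1)/(K_p + 1) = 0.4859.
φ = arcsin(0.4859) = 29.07°.

29.1°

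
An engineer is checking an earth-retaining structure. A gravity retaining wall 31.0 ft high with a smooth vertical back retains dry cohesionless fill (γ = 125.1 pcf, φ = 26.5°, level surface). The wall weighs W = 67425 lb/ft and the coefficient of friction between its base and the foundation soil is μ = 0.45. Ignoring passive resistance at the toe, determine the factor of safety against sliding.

1.32

K_a = tan²(45° − 26.5°/2) = 0.3829.
P_a = ½K_aγH² = 0.5×0.3829×125.1×31.0² = 23020 lb/ft, acting at H/3 = 10.33 ft above the base.
FS_sliding = μW / P_a = 0.45×67425 / 23020 = 1.318.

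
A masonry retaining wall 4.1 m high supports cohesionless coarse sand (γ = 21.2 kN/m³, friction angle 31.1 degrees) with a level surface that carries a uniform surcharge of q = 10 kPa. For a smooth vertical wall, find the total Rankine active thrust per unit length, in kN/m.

K_a = tan²(45° − φ/2) = 0.3188.
Soil triangle: ½ K_a γ H² = 0.5×0.3188×21.2×4.1² = 56.81 kN/m.
Surcharge rectangle: K_a q H = 0.3188×10×4.1 = 13.07 kN/m.
Total = 56.81 + 13.07 = 69.88 kN/m.

69.9 kN/m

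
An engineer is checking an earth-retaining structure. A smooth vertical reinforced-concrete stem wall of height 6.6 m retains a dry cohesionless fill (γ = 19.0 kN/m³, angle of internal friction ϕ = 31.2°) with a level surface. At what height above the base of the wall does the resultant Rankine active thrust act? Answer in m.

K_a = 0.3175.
The pressure distribution is triangular, so the resultant acts at H/3 above the base = 6.6/3 = 2.200 m.

2.20 m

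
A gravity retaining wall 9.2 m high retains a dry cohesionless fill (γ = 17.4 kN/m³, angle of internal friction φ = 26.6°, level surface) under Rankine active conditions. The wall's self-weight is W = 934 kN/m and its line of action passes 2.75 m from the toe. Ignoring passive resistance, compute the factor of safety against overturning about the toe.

K_a = tan²(45° − 26.6°/2) = 0.3814.
P_a = ½K_aγH² = 0.5×0.3814×17.4×9.2² = 280.9 kN/m, acting at H/3 = 3.067 m above the base.
Overturning moment M_o = P_a × H/3 = 280.9 × 3.067 = 861.4.
Resisting moment M_r = W × 2.75 = 934 × 2.75 = 2568.
FS_overturning = M_r/M_o = 2568/861.4 = 2.982.

2.98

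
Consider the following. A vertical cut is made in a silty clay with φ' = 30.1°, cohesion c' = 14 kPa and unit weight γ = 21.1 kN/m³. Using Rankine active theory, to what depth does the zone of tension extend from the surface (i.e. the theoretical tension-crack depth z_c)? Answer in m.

2.30 m

K_a = tan²(45° − 30.1°/2) = 0.3320; √K_a = 0.5762.
The active pressure is zero where K_a γ z = 2c√K_a, so z_c = 2c/(γ√K_a) = 2×14/(21.1×0.5762) = 2.303 m.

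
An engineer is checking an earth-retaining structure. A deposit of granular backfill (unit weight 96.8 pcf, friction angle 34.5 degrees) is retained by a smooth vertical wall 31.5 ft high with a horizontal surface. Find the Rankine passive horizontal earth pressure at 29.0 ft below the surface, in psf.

K_p = (1 + sin φ)/(1 − sin φ) = 3.613.
σ_h = K_p γ z = 3.613 × 96.8 × 29.0 = 10140 psf.

10100 psf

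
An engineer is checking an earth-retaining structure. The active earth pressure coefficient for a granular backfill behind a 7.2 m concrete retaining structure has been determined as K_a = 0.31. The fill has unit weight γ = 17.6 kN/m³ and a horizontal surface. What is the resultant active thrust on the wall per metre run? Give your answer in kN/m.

141 kN/m

P = ½ K_a γ H² = 0.5 × 0.31 × 17.6 × 7.2² = 141.4 kN/m.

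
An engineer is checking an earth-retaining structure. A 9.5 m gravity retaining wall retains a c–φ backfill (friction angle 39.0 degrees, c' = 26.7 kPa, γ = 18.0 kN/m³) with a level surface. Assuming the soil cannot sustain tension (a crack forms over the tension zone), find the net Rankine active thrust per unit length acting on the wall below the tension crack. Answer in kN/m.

K_a = 0.2275; √K_a = 0.4770.
Tension-crack depth z_c = 2c/(γ√K_a) = 2×26.7/(18.0×0.4770) = 6.220 m.
σ_a at base = K_a γ H − 2c√K_a = 0.2275×18.0×9.5 − 2×26.7×0.4770 = 13.43 kPa.
P_a = ½ × 13.43 × (H − z_c) = 0.5×13.43×3.280 = 22.03 kN/m.

22.0 kN/m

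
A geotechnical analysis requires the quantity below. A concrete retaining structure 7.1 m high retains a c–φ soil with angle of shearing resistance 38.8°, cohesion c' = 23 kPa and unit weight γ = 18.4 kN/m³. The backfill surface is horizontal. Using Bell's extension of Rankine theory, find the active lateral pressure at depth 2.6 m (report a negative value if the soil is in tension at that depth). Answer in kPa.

-11.1 kPa

K_a = (1 − sin φ)/(1 + sin φ) = 0.2296.
σ_a = K_a γ z − 2c√K_a = 0.2296×18.4×2.6 − 2×23×0.4791 = -11.06 kPa.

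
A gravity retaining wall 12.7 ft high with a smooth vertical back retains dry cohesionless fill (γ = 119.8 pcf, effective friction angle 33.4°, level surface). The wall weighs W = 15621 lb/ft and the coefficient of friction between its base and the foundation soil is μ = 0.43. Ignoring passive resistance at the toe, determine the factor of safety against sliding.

K_a = tan²(45° − 33.4°/2) = 0.2899.
P_a = ½K_aγH² = 0.5×0.2899×119.8×12.7² = 2801 lb/ft, acting at H/3 = 4.233 ft above the base.
FS_sliding = μW / P_a = 0.43×15621 / 2801 = 2.398.

2.40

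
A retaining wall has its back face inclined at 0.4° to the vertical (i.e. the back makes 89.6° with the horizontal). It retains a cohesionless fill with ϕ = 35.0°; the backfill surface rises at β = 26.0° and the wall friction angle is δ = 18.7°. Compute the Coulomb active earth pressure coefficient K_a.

0.374

K_a = sin²(α+φ) / [sin²α · sin(α−δ) · (1 + √{sin(φ+δ)sin(φ−β) / (sin(α−δ)sin(α+β))})²].
With α = 89.6°, φ = 35.0°, δ = 18.7°, β = 26.0°: K_a = 0.3740.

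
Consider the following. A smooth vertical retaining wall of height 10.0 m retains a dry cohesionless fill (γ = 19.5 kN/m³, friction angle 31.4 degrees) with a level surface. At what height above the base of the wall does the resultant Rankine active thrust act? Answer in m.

K_a = 0.3149.
The pressure distribution is triangular, so the resultant acts at H/3 above the base = 10.0/3 = 3.333 m.

3.33 m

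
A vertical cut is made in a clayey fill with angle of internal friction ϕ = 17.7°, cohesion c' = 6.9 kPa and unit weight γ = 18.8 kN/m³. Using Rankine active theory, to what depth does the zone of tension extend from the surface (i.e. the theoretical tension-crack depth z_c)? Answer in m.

1.00 m

K_a = tan²(45° − 17.7°/2) = 0.5337; √K_a = 0.7306.
The active pressure is zero where K_a γ z = 2c√K_a, so z_c = 2c/(γ√K_a) = 2×6.9/(18.8×0.7306) = 1.005 m.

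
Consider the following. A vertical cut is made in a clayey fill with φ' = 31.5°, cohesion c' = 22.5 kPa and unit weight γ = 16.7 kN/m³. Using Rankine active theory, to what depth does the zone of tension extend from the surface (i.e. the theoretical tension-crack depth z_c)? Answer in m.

4.81 m

K_a = tan²(45° − 31.5°/2) = 0.3136; √K_a = 0.5600.
The active pressure is zero where K_a γ z = 2c√K_a, so z_c = 2c/(γ√K_a) = 2×22.5/(16.7×0.5600) = 4.812 m.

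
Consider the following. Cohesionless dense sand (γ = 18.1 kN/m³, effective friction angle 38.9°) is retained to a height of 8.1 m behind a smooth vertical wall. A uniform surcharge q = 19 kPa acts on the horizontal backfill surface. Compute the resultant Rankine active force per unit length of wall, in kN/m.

K_a = tan²(45° − φ/2) = 0.2285.
Soil triangle: ½ K_a γ H² = 0.5×0.2285×18.1×8.1² = 135.7 kN/m.
Surcharge rectangle: K_a q H = 0.2285×19×8.1 = 35.17 kN/m.
Total = 135.7 + 35.17 = 170.9 kN/m.

171 kN/m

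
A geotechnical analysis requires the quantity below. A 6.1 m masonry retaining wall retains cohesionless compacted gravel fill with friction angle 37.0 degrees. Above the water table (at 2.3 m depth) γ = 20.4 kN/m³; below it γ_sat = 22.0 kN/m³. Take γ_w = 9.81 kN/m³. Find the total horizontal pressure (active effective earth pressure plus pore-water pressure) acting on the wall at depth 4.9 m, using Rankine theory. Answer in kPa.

K_a = (1 − sin φ)/(1 + sin φ) = 0.2486.
γ' = 22.0 − 9.81 = 12.19 kN/m³.
Effective vertical stress at 4.9 m: σ'_v = 20.4×2.3 + 12.19×2.60 = 78.61 kPa.
σ'_h = K_a σ'_v = 0.2486 × 78.61 = 19.54 kPa; u = γ_w × 2.60 = 25.51 kPa.
Total σ_h = 19.54 + 25.51 = 45.05 kPa.

45.0 kPa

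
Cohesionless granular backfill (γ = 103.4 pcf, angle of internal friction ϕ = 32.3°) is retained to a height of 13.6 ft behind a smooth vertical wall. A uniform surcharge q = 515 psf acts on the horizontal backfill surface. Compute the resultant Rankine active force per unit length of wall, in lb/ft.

5030 lb/ft

K_a = tan²(45° − φ/2) = 0.3035.
Soil triangle: ½ K_a γ H² = 0.5×0.3035×103.4×13.6² = 2902 lb/ft.
Surcharge rectangle: K_a q H = 0.3035×515×13.6 = 2126 lb/ft.
Total = 2902 + 2126 = 5028 lb/ft.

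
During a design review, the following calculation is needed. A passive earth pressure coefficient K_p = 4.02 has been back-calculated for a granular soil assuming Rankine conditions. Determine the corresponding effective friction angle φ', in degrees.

37.0°

K_p = (1+sin φ)/(1−sin φ) ⇒ sin φ = (K_p − 1)/(K_p + 1) = 0.6016.
φ = arcsin(0.6016) = 36.98°.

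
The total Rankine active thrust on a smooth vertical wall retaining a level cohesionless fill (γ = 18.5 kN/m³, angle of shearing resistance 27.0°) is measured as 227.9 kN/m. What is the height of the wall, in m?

8.10 m

K_a = 0.3755. P_a = ½ K_a γ H² ⇒ H = √(2P_a/(K_a γ)).
H = √(2×227.9/(0.3755×18.5)) = 8.100 m.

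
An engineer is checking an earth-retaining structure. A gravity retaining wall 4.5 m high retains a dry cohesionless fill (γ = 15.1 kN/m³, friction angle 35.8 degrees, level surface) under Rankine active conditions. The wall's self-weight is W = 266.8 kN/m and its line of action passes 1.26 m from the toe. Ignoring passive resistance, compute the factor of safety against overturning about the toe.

K_a = tan²(45° − 35.8°/2) = 0.2619.
P_a = ½K_aγH² = 0.5×0.2619×15.1×4.5² = 40.04 kN/m, acting at H/3 = 1.500 m above the base.
Overturning moment M_o = P_a × H/3 = 40.04 × 1.500 = 60.05.
Resisting moment M_r = W × 1.26 = 266.8 × 1.26 = 336.2.
FS_overturning = M_r/M_o = 336.2/60.05 = 5.598.

5.60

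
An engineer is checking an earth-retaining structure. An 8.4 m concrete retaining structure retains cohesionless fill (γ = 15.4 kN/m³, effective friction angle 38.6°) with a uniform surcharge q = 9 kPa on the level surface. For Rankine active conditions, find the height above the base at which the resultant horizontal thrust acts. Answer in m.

2.97 m

K_a = 0.2316.
Triangular part P₁ = ½K_aγH² = 125.8 at H/3 = 2.800 m; rectangular part P₂ = K_a q H = 17.51 at H/2 = 4.200 m.
ȳ = (P₁·2.800 + P₂·4.200)/(P₁+P₂) = 2.971 m.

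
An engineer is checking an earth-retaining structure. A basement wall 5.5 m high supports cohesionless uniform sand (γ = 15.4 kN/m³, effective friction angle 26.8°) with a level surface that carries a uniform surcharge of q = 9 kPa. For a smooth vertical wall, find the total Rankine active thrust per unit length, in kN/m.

K_a = tan²(45° − φ/2) = 0.3785.
Soil triangle: ½ K_a γ H² = 0.5×0.3785×15.4×5.5² = 88.16 kN/m.
Surcharge rectangle: K_a q H = 0.3785×9×5.5 = 18.73 kN/m.
Total = 88.16 + 18.73 = 106.9 kN/m.

107 kN/m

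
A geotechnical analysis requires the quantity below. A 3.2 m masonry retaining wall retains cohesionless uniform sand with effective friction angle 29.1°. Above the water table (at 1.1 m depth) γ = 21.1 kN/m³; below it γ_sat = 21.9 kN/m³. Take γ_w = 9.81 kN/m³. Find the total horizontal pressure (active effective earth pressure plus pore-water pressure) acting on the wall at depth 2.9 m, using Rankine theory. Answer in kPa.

K_a = (1 − sin φ)/(1 + sin φ) = 0.3456.
γ' = 21.9 − 9.81 = 12.09 kN/m³.
Effective vertical stress at 2.9 m: σ'_v = 21.1×1.1 + 12.09×1.80 = 44.97 kPa.
σ'_h = K_a σ'_v = 0.3456 × 44.97 = 15.54 kPa; u = γ_w × 1.80 = 17.66 kPa.
Total σ_h = 15.54 + 17.66 = 33.20 kPa.

33.2 kPa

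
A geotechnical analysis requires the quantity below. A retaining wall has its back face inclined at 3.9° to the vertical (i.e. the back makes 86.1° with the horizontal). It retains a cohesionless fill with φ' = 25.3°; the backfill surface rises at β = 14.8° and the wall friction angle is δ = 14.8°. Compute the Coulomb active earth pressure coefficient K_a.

K_a = sin²(α+φ) / [sin²α · sin(α−δ) · (1 + √{sin(φ+δ)sin(φ−β) / (sin(α−δ)sin(α+β))})²].
With α = 86.1°, φ = 25.3°, δ = 14.8°, β = 14.8°: K_a = 0.5006.

0.501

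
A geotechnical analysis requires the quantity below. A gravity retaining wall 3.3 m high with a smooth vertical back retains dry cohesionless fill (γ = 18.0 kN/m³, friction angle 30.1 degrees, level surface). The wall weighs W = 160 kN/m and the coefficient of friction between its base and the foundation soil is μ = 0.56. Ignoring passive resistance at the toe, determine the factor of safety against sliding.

2.75

K_a = tan²(45° − 30.1°/2) = 0.3320.
P_a = ½K_aγH² = 0.5×0.3320×18.0×3.3² = 32.54 kN/m, acting at H/3 = 1.100 m above the base.
FS_sliding = μW / P_a = 0.56×160 / 32.54 = 2.754.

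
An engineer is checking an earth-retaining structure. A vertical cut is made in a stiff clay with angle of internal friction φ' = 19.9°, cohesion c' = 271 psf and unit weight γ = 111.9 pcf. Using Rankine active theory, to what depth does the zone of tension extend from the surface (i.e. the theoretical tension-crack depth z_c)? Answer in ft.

6.90 ft

K_a = tan²(45° − 19.9°/2) = 0.4921; √K_a = 0.7015.
The active pressure is zero where K_a γ z = 2c√K_a, so z_c = 2c/(γ√K_a) = 2×271/(111.9×0.7015) = 6.905 ft.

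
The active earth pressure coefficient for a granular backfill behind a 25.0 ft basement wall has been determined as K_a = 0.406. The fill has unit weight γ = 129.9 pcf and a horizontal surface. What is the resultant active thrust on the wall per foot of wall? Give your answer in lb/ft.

P = ½ K_a γ H² = 0.5 × 0.406 × 129.9 × 25.0² = 16480 lb/ft.

16500 lb/ft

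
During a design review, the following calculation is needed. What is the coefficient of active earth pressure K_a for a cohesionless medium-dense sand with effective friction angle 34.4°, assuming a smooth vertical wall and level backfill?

K_a = (1 − sin φ)/(1 + sin φ) = (1 − sin 34.4°)/(1 + sin 34.4°) = 0.2780.

0.278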